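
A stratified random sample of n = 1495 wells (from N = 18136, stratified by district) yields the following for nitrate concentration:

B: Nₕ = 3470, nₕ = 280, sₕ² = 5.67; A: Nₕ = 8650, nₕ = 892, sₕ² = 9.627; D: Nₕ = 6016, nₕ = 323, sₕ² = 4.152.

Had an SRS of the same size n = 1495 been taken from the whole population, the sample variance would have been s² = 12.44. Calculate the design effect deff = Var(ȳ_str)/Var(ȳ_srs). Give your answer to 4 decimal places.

0.5530

Var(ȳ_str) = Σ Wₕ²(1−fₕ)sₕ²/nₕ with Wₕ = Nₕ/18136:
  B: (3470/18136)²·(1−280/3470)·5.67/280 = 6.8149421 × 10^-4
  A: (8650/18136)²·(1−892/8650)·9.627/892 = 0.0022019578
  D: (6016/18136)²·(1−323/6016)·4.152/323 = 0.0013385075
  → Var(ȳ_str) = 0.0042219595.
Var(ȳ_srs) = (1 − 1495/18136)·12.44/1495 = 0.0076351417.
deff = 0.0042219595 / 0.0076351417 = 0.5530.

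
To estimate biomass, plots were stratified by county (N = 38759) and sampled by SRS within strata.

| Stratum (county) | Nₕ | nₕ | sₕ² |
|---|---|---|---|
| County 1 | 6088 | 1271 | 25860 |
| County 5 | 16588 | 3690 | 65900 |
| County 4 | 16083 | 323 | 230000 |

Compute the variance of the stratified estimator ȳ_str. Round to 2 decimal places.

Var(ȳ_str) = Σₕ Wₕ²(1 − fₕ)sₕ²/nₕ with Wₕ = Nₕ/N, N = 38759.
County 1: Wₕ = 0.15707320; term = 0.15707320²·(1 − 0.20877135)·25860/1271 = 0.39718161.
County 5: Wₕ = 0.42797802; term = 0.42797802²·(1 − 0.22244996)·65900/3690 = 2.5434917.
County 4: Wₕ = 0.41494879; term = 0.41494879²·(1 − 0.02008332)·230000/323 = 120.14438.
Sum = 123.08505.

123.09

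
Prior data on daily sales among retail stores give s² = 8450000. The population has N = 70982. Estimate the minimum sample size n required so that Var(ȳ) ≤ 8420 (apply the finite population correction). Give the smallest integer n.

Without fpc, n₀ = s²/D = 8450000/8420 = 1003.5629.
With fpc, (1 − n/N)·s²/n ≤ D requires n ≥ n₀/(1 + n₀/N) = 1003.5629/(1 + 1003.5629/70982) = 989.5721.
Rounding up, n = 990.

990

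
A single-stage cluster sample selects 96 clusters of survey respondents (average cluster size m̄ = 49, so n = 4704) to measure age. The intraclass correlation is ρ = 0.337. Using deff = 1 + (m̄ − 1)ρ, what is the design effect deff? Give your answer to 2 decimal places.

17.18

deff = 1 + (49 − 1)·0.337 = 1 + 16.176 = 17.176.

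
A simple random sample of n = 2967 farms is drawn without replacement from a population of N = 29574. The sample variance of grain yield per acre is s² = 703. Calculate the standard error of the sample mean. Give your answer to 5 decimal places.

0.46170

Under SRS without replacement, Var(ȳ) = (1 − f)·s²/n with f = n/N = 2967/29574 = 0.10032461.
Var(ȳ) = (1 − 0.10032461)·703/2967 = 0.89967539·0.23693967 = 0.21316879.
SE(ȳ) = √(0.21316879) = 0.46170.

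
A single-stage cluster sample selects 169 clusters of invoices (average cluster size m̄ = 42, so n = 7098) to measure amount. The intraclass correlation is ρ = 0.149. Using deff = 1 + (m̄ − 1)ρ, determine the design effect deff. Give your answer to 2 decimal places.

7.11

deff = 1 + (42 − 1)·0.149 = 1 + 6.109 = 7.109.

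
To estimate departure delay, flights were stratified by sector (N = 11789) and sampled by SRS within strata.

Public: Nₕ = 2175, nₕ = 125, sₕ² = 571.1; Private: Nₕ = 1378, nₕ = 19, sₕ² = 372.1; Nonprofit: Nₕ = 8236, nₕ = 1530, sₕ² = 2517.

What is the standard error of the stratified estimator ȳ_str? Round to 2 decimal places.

1.03

Var(ȳ_str) = Σₕ Wₕ²(1 − fₕ)sₕ²/nₕ with Wₕ = Nₕ/N, N = 11789.
Public: Wₕ = 0.18449402; term = 0.18449402²·(1 − 0.05747126)·571.1/125 = 0.14657548.
Private: Wₕ = 0.11688862; term = 0.11688862²·(1 − 0.01378810)·372.1/19 = 0.26388871.
Nonprofit: Wₕ = 0.69861736; term = 0.69861736²·(1 − 0.18576979)·2517/1530 = 0.65375908.
Sum = 1.0642233.
SE = √(1.0642233) = 1.03.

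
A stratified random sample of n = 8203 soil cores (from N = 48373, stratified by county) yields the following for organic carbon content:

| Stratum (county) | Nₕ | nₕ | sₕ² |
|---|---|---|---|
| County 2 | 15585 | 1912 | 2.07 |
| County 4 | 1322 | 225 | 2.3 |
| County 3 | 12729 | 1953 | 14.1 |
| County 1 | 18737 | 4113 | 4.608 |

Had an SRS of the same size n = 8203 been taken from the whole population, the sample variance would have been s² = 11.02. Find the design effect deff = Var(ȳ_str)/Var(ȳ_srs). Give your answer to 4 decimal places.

Var(ȳ_str) = Σ Wₕ²(1−fₕ)sₕ²/nₕ with Wₕ = Nₕ/48373:
  County 2: (15585/48373)²·(1−1912/15585)·2.07/1912 = 9.8593216 × 10^-5
  County 4: (1322/48373)²·(1−225/1322)·2.3/225 = 6.3354484 × 10^-6
  County 3: (12729/48373)²·(1−1953/12729)·14.1/1953 = 4.232166 × 10^-4
  County 1: (18737/48373)²·(1−4113/18737)·4.608/4113 = 1.3119399 × 10^-4
  → Var(ȳ_str) = 6.5933925 × 10^-4.
Var(ȳ_srs) = (1 − 8203/48373)·11.02/8203 = 0.0011155979.
deff = (6.5933925 × 10^-4) / 0.0011155979 = 0.5910.

0.5910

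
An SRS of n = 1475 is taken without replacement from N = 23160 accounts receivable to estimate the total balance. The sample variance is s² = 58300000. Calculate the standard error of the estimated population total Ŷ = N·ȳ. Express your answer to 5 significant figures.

Var(Ŷ) = N²·Var(ȳ) = N²·(1 − n/N)·s²/n.
f = 1475/23160 = 0.06368739; Var(ȳ) = 0.93631261·58300000/1475 = 37008.153.
Var(Ŷ) = 23160² · 37008.153 = 1.985064 × 10^13.
SE(Ŷ) = √(1.985064 × 10^13) = 4.4554 × 10^6.

4.4554 × 10^6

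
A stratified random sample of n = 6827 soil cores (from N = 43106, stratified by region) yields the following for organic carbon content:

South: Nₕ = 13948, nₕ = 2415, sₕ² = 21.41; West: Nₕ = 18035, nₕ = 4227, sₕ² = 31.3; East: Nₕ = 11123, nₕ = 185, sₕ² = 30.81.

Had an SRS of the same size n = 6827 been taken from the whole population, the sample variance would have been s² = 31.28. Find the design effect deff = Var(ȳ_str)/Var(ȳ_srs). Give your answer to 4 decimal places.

3.2842

Var(ȳ_str) = Σ Wₕ²(1−fₕ)sₕ²/nₕ with Wₕ = Nₕ/43106:
  South: (13948/43106)²·(1−2415/13948)·21.41/2415 = 7.6749988 × 10^-4
  West: (18035/43106)²·(1−4227/18035)·31.3/4227 = 9.9239271 × 10^-4
  East: (11123/43106)²·(1−185/11123)·30.81/185 = 0.010904465
  → Var(ȳ_str) = 0.012664358.
Var(ȳ_srs) = (1 − 6827/43106)·31.28/6827 = 0.0038561545.
deff = 0.012664358 / 0.0038561545 = 3.2842.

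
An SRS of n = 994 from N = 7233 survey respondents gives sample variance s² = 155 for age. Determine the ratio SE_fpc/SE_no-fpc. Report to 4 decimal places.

f = n/N = 994/7233 = 0.13742569.
SE_no-fpc = √(s²/n) = 0.39488684; SE_fpc = √((1−f)s²/n) = 0.36675067.
Ratio = √(1−f) = 0.92874879.

0.9287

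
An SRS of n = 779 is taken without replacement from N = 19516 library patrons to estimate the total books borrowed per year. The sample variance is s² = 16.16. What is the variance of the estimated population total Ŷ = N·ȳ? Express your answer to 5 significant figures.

Var(Ŷ) = N²·Var(ȳ) = N²·(1 − n/N)·s²/n.
f = 779/19516 = 0.03991597; Var(ȳ) = 0.96008403·16.16/779 = 0.019916506.
Var(Ŷ) = 19516² · 0.019916506 = 7.5856844 × 10^6.

7.5857 × 10^6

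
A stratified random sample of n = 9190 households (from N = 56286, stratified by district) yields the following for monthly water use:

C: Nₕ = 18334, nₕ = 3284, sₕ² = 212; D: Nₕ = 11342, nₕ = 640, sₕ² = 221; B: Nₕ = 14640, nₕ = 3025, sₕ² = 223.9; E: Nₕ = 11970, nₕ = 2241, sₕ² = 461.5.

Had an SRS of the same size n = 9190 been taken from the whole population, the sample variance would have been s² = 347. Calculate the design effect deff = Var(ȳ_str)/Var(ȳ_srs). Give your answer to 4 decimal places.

Var(ȳ_str) = Σ Wₕ²(1−fₕ)sₕ²/nₕ with Wₕ = Nₕ/56286:
  C: (18334/56286)²·(1−3284/18334)·212/3284 = 0.0056224508
  D: (11342/56286)²·(1−640/11342)·221/640 = 0.013230191
  B: (14640/56286)²·(1−3025/14640)·223.9/3025 = 0.0039727225
  E: (11970/56286)²·(1−2241/11970)·461.5/2241 = 0.0075699224
  → Var(ȳ_str) = 0.030395287.
Var(ȳ_srs) = (1 − 9190/56286)·347/9190 = 0.03159349.
deff = 0.030395287 / 0.03159349 = 0.9621.

0.9621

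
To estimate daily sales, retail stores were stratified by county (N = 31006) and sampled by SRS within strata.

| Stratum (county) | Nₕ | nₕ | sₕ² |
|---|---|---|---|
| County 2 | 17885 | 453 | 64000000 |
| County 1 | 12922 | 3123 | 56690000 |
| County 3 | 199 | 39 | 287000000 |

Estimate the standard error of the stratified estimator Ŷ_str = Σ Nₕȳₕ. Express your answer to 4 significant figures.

Var(Ŷ_str) = Σₕ Nₕ²(1 − fₕ)sₕ²/nₕ.
County 2: 17885²·(1 − 453/17885)·64000000/453 = 4.4047162 × 10^13.
County 1: 12922²·(1 − 3123/12922)·56690000/3123 = 2.2985077 × 10^12.
County 3: 199²·(1 − 39/199)·287000000/39 = 2.3430974 × 10^11.
Sum = 4.6579979 × 10^13.
SE = √(4.6579979 × 10^13) = 6.825 × 10^6.

6.825 × 10^6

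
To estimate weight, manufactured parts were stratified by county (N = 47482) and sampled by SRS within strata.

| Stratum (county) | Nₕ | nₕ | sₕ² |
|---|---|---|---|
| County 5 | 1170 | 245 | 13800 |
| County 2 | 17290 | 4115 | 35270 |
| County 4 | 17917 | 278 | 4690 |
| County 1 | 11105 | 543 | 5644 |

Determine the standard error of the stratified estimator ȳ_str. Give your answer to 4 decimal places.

Var(ȳ_str) = Σₕ Wₕ²(1 − fₕ)sₕ²/nₕ with Wₕ = Nₕ/N, N = 47482.
County 5: Wₕ = 0.02464092; term = 0.02464092²·(1 − 0.20940171)·13800/245 = 0.0270385.
County 2: Wₕ = 0.36413799; term = 0.36413799²·(1 − 0.23799884)·35270/4115 = 0.86601064.
County 4: Wₕ = 0.37734299; term = 0.37734299²·(1 − 0.01551599)·4690/278 = 2.364881.
County 1: Wₕ = 0.23387810; term = 0.23387810²·(1 − 0.04889689)·5644/543 = 0.54074672.
Sum = 3.7986769.
SE = √(3.7986769) = 1.9490.

1.9490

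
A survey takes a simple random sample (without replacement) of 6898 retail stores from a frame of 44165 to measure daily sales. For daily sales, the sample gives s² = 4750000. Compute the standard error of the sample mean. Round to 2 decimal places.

24.11

Under SRS without replacement, Var(ȳ) = (1 − f)·s²/n with f = n/N = 6898/44165 = 0.15618703.
Var(ȳ) = (1 − 0.15618703)·4750000/6898 = 0.84381297·688.60539 = 581.05416.
SE(ȳ) = √(581.05416) = 24.11.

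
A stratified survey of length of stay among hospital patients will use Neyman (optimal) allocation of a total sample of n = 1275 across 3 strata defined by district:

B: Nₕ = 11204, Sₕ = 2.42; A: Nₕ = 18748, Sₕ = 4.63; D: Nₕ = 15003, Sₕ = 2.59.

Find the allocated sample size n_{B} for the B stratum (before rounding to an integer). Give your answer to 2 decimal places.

Neyman allocation: nₕ = n·NₕSₕ / Σⱼ NⱼSⱼ.
Σ NⱼSⱼ = 11204·2.42 + 18748·4.63 + 15003·2.59 = 152774.69.
n_{B} = 1275·11204·2.42 / 152774.69 = 226.28.

226.28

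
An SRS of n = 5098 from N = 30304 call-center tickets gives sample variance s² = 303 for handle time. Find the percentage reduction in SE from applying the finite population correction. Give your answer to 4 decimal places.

f = n/N = 5098/30304 = 0.16822862.
SE_no-fpc = √(s²/n) = 0.24379309; SE_fpc = √((1−f)s²/n) = 0.22234296.
Ratio = √(1−f) = 0.91201501. Reduction = 100·(1 − 0.91201501) = 8.7985%.

8.7985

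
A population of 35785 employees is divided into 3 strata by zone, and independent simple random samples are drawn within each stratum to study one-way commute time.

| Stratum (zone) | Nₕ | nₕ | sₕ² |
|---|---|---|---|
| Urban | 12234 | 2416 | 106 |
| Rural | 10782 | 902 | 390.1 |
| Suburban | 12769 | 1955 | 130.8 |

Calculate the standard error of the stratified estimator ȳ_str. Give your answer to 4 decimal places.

Var(ȳ_str) = Σₕ Wₕ²(1 − fₕ)sₕ²/nₕ with Wₕ = Nₕ/N, N = 35785.
Urban: Wₕ = 0.34187509; term = 0.34187509²·(1 − 0.19748243)·106/2416 = 0.0041152706.
Rural: Wₕ = 0.30129943; term = 0.30129943²·(1 − 0.08365795)·390.1/902 = 0.035976892.
Suburban: Wₕ = 0.35682549; term = 0.35682549²·(1 − 0.15310518)·130.8/1955 = 0.0072144328.
Sum = 0.047306595.
SE = √(0.047306595) = 0.2175.

0.2175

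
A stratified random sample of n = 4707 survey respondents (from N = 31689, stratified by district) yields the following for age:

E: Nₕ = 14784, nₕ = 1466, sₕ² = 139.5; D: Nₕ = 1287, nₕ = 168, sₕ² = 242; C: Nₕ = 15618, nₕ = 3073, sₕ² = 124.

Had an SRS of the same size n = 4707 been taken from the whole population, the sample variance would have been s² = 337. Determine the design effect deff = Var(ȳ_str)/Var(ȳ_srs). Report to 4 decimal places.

Var(ȳ_str) = Σ Wₕ²(1−fₕ)sₕ²/nₕ with Wₕ = Nₕ/31689:
  E: (14784/31689)²·(1−1466/14784)·139.5/1466 = 0.018657529
  D: (1287/31689)²·(1−168/1287)·242/168 = 0.0020658446
  C: (15618/31689)²·(1−3073/15618)·124/3073 = 0.0078729617
  → Var(ȳ_str) = 0.028596335.
Var(ȳ_srs) = (1 − 4707/31689)·337/4707 = 0.060960891.
deff = 0.028596335 / 0.060960891 = 0.4691.

0.4691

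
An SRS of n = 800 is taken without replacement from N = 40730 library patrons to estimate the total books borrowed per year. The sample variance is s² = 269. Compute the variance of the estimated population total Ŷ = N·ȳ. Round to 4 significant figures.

5.469 × 10^8

Var(Ŷ) = N²·Var(ȳ) = N²·(1 − n/N)·s²/n.
f = 800/40730 = 0.01964154; Var(ȳ) = 0.98035846·269/800 = 0.32964553.
Var(Ŷ) = 40730² · 0.32964553 = 5.4685982 × 10^8.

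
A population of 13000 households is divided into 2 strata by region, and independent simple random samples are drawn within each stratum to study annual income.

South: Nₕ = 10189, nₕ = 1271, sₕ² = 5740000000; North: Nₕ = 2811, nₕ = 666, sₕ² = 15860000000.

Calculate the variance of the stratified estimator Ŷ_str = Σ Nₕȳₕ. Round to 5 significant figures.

5.5395 × 10^14

Var(Ŷ_str) = Σₕ Nₕ²(1 − fₕ)sₕ²/nₕ.
South: 10189²·(1 − 1271/10189)·5740000000/1271 = 4.1036033 × 10^14.
North: 2811²·(1 − 666/2811)·15860000000/666 = 1.4358765 × 10^14.
Sum = 5.5394798 × 10^14.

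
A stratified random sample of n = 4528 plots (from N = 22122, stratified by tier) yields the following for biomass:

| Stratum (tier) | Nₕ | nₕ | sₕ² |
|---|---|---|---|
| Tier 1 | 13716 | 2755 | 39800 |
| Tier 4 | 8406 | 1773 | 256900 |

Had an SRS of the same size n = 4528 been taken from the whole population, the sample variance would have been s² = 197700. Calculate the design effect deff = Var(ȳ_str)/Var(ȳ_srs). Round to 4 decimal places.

0.6032

Var(ȳ_str) = Σ Wₕ²(1−fₕ)sₕ²/nₕ with Wₕ = Nₕ/22122:
  Tier 1: (13716/22122)²·(1−2755/13716)·39800/2755 = 4.4380312
  Tier 4: (8406/22122)²·(1−1773/8406)·256900/1773 = 16.508438
  → Var(ȳ_str) = 20.946469.
Var(ȳ_srs) = (1 − 4528/22122)·197700/4528 = 34.724856.
deff = 20.946469 / 34.724856 = 0.6032.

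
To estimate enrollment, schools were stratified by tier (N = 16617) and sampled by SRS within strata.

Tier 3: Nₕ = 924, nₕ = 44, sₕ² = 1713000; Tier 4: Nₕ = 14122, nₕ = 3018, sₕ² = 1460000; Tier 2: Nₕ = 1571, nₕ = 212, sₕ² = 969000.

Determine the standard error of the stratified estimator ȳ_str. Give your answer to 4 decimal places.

20.6086

Var(ȳ_str) = Σₕ Wₕ²(1 − fₕ)sₕ²/nₕ with Wₕ = Nₕ/N, N = 16617.
Tier 3: Wₕ = 0.05560571; term = 0.05560571²·(1 − 0.04761905)·1713000/44 = 114.64473.
Tier 4: Wₕ = 0.84985256; term = 0.84985256²·(1 − 0.21370911)·1460000/3018 = 274.72871.
Tier 2: Wₕ = 0.09454173; term = 0.09454173²·(1 − 0.13494589)·969000/212 = 35.340958.
Sum = 424.7144.
SE = √(424.7144) = 20.6086.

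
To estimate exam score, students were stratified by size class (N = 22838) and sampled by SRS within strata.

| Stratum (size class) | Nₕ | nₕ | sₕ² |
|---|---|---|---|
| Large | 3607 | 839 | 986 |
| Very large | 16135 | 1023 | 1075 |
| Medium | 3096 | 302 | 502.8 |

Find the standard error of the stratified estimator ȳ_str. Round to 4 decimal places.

0.7358

Var(ȳ_str) = Σₕ Wₕ²(1 − fₕ)sₕ²/nₕ with Wₕ = Nₕ/N, N = 22838.
Large: Wₕ = 0.15793852; term = 0.15793852²·(1 − 0.23260327)·986/839 = 0.022496297.
Very large: Wₕ = 0.70649794; term = 0.70649794²·(1 − 0.06340254)·1075/1023 = 0.49125571.
Medium: Wₕ = 0.13556353; term = 0.13556353²·(1 − 0.09754522)·502.8/302 = 0.027612107.
Sum = 0.54136411.
SE = √(0.54136411) = 0.7358.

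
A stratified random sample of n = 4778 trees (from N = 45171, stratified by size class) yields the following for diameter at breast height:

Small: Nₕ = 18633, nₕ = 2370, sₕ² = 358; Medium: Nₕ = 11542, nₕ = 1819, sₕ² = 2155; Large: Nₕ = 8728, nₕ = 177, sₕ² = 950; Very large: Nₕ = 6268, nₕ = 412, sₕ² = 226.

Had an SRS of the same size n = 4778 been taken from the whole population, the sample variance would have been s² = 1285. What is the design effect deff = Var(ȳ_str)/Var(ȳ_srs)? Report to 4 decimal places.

Var(ȳ_str) = Σ Wₕ²(1−fₕ)sₕ²/nₕ with Wₕ = Nₕ/45171:
  Small: (18633/45171)²·(1−2370/18633)·358/2370 = 0.022433587
  Medium: (11542/45171)²·(1−1819/11542)·2155/1819 = 0.065159317
  Large: (8728/45171)²·(1−177/8728)·950/177 = 0.19631911
  Very large: (6268/45171)²·(1−412/6268)·226/412 = 0.0098678348
  → Var(ȳ_str) = 0.29377985.
Var(ȳ_srs) = (1 − 4778/45171)·1285/4778 = 0.24049352.
deff = 0.29377985 / 0.24049352 = 1.2216.

1.2216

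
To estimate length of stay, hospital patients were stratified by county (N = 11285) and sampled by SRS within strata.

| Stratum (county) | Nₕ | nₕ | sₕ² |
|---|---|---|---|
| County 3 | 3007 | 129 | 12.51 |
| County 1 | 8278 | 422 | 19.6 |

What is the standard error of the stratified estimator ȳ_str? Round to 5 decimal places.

Var(ȳ_str) = Σₕ Wₕ²(1 − fₕ)sₕ²/nₕ with Wₕ = Nₕ/N, N = 11285.
County 3: Wₕ = 0.26645990; term = 0.26645990²·(1 − 0.04289990)·12.51/129 = 0.0065900497.
County 1: Wₕ = 0.73354010; term = 0.73354010²·(1 − 0.05097850)·19.6/422 = 0.023717417.
Sum = 0.030307467.
SE = √(0.030307467) = 0.17409.

0.17409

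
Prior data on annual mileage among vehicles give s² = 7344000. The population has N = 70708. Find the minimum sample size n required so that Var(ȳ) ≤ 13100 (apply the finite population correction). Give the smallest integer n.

Without fpc, n₀ = s²/D = 7344000/13100 = 560.6107.
With fpc, (1 − n/N)·s²/n ≤ D requires n ≥ n₀/(1 + n₀/N) = 560.6107/(1 + 560.6107/70708) = 556.2008.
Rounding up, n = 557.

557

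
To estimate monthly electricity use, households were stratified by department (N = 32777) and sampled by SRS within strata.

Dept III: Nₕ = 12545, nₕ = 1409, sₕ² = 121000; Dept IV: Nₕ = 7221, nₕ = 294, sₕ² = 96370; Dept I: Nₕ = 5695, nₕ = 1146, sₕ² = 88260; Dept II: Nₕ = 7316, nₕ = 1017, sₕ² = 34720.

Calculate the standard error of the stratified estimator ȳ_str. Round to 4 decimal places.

Var(ȳ_str) = Σₕ Wₕ²(1 − fₕ)sₕ²/nₕ with Wₕ = Nₕ/N, N = 32777.
Dept III: Wₕ = 0.38273790; term = 0.38273790²·(1 − 0.11231566)·121000/1409 = 11.166983.
Dept IV: Wₕ = 0.22030692; term = 0.22030692²·(1 − 0.04071458)·96370/294 = 15.261551.
Dept I: Wₕ = 0.17374989; term = 0.17374989²·(1 − 0.20122915)·88260/1146 = 1.8571653.
Dept II: Wₕ = 0.22320530; term = 0.22320530²·(1 − 0.13901039)·34720/1017 = 1.4644201.
Sum = 29.750119.
SE = √(29.750119) = 5.4544.

5.4544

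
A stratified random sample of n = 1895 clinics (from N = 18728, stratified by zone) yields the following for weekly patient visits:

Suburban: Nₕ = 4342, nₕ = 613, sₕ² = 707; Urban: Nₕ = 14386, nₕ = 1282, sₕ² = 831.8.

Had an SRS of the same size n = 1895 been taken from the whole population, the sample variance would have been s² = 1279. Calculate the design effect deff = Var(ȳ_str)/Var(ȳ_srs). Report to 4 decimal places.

Var(ȳ_str) = Σ Wₕ²(1−fₕ)sₕ²/nₕ with Wₕ = Nₕ/18728:
  Suburban: (4342/18728)²·(1−613/4342)·707/613 = 0.053242488
  Urban: (14386/18728)²·(1−1282/14386)·831.8/1282 = 0.34873218
  → Var(ȳ_str) = 0.40197467.
Var(ȳ_srs) = (1 − 1895/18728)·1279/1895 = 0.60664057.
deff = 0.40197467 / 0.60664057 = 0.6626.

0.6626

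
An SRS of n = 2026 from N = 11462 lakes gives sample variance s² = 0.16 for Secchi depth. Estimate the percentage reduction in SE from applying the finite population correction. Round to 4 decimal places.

9.2673

f = n/N = 2026/11462 = 0.17675798.
SE_no-fpc = √(s²/n) = 0.0088866949; SE_fpc = √((1−f)s²/n) = 0.0080631369.
Ratio = √(1−f) = 0.90732685. Reduction = 100·(1 − 0.90732685) = 9.2673%.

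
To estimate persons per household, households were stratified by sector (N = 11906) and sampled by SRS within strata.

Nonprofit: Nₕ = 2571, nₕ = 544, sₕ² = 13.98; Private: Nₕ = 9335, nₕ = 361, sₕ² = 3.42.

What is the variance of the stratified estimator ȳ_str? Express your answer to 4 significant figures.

0.006543

Var(ȳ_str) = Σₕ Wₕ²(1 − fₕ)sₕ²/nₕ with Wₕ = Nₕ/N, N = 11906.
Nonprofit: Wₕ = 0.21594154; term = 0.21594154²·(1 − 0.21159082)·13.98/544 = 9.4478359 × 10^-4.
Private: Wₕ = 0.78405846; term = 0.78405846²·(1 − 0.03867167)·3.42/361 = 0.0055987044.
Sum = 0.006543488.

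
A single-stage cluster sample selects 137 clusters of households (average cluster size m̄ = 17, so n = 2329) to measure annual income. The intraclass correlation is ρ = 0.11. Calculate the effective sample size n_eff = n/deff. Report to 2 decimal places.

843.84

deff = 1 + (17 − 1)·0.11 = 1 + 1.76 = 2.76.
n_eff = 2329 / 2.76 = 843.84.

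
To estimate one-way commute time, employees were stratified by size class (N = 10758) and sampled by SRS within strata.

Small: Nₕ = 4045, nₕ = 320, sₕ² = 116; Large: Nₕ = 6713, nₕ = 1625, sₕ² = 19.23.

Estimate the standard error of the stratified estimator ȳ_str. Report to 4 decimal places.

Var(ȳ_str) = Σₕ Wₕ²(1 − fₕ)sₕ²/nₕ with Wₕ = Nₕ/N, N = 10758.
Small: Wₕ = 0.37599926; term = 0.37599926²·(1 − 0.07911001)·116/320 = 0.04719432.
Large: Wₕ = 0.62400074; term = 0.62400074²·(1 − 0.24206763)·19.23/1625 = 0.003492421.
Sum = 0.050686741.
SE = √(0.050686741) = 0.2251.

0.2251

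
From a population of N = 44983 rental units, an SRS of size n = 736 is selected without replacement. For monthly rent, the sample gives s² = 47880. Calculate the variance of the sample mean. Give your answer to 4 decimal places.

Under SRS without replacement, Var(ȳ) = (1 − f)·s²/n with f = n/N = 736/44983 = 0.01636174.
Var(ȳ) = (1 − 0.01636174)·47880/736 = 0.98363826·65.054348 = 63.989946.

63.9899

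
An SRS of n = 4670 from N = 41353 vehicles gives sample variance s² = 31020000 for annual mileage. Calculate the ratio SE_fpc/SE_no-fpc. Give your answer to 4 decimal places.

f = n/N = 4670/41353 = 0.11293014.
SE_no-fpc = √(s²/n) = 81.50091; SE_fpc = √((1−f)s²/n) = 76.761132.
Ratio = √(1−f) = 0.94184386.

0.9418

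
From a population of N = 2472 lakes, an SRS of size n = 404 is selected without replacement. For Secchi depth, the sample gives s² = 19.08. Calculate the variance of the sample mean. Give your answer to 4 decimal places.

Under SRS without replacement, Var(ȳ) = (1 − f)·s²/n with f = n/N = 404/2472 = 0.16343042.
Var(ȳ) = (1 − 0.16343042)·19.08/404 = 0.83656958·0.047227723 = 0.039509276.

0.0395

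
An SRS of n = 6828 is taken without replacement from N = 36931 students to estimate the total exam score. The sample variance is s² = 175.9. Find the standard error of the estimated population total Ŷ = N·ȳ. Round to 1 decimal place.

5351.6

Var(Ŷ) = N²·Var(ȳ) = N²·(1 − n/N)·s²/n.
f = 6828/36931 = 0.18488533; Var(ȳ) = 0.81511467·175.9/6828 = 0.020998634.
Var(Ŷ) = 36931² · 0.020998634 = 2.8640011 × 10^7.
SE(Ŷ) = √(2.8640011 × 10^7) = 5351.6.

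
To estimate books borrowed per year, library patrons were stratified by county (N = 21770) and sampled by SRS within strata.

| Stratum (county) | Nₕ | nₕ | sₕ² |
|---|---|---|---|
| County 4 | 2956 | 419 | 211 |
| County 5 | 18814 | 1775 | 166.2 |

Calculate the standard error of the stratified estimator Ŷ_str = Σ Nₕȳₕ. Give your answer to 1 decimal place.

Var(Ŷ_str) = Σₕ Nₕ²(1 − fₕ)sₕ²/nₕ.
County 4: 2956²·(1 − 419/2956)·211/419 = 3.7765334 × 10^6.
County 5: 18814²·(1 − 1775/18814)·166.2/1775 = 3.0016352 × 10^7.
Sum = 3.3792885 × 10^7.
SE = √(3.3792885 × 10^7) = 5813.2.

5813.2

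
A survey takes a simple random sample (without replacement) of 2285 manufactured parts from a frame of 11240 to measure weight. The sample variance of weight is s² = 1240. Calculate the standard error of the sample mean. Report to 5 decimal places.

Under SRS without replacement, Var(ȳ) = (1 − f)·s²/n with f = n/N = 2285/11240 = 0.20329181.
Var(ȳ) = (1 − 0.20329181)·1240/2285 = 0.79670819·0.54266958 = 0.4323493.
SE(ȳ) = √(0.4323493) = 0.65753.

0.65753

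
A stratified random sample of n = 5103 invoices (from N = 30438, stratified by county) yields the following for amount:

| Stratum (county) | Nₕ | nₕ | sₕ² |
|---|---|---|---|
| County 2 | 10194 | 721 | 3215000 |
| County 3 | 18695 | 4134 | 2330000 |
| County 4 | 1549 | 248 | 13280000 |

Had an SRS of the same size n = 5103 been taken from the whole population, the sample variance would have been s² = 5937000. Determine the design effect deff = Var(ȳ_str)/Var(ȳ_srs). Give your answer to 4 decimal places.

0.7712

Var(ȳ_str) = Σ Wₕ²(1−fₕ)sₕ²/nₕ with Wₕ = Nₕ/30438:
  County 2: (10194/30438)²·(1−721/10194)·3215000/721 = 464.7781
  County 3: (18695/30438)²·(1−4134/18695)·2330000/4134 = 165.60365
  County 4: (1549/30438)²·(1−248/1549)·13280000/248 = 116.47773
  → Var(ȳ_str) = 746.85948.
Var(ȳ_srs) = (1 − 5103/30438)·5937000/5103 = 968.38104.
deff = 746.85948 / 968.38104 = 0.7712.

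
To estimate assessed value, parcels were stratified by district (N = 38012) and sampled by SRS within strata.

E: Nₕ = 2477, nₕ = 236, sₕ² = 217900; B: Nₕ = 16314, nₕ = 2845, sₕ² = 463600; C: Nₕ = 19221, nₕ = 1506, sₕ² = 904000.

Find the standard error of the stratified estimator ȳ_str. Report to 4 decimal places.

Var(ȳ_str) = Σₕ Wₕ²(1 − fₕ)sₕ²/nₕ with Wₕ = Nₕ/N, N = 38012.
E: Wₕ = 0.06516363; term = 0.06516363²·(1 − 0.09527654)·217900/236 = 3.5470854.
B: Wₕ = 0.42918026; term = 0.42918026²·(1 − 0.17439009)·463600/2845 = 24.780812.
C: Wₕ = 0.50565611; term = 0.50565611²·(1 − 0.07835180)·904000/1506 = 141.45528.
Sum = 169.78318.
SE = √(169.78318) = 13.0301.

13.0301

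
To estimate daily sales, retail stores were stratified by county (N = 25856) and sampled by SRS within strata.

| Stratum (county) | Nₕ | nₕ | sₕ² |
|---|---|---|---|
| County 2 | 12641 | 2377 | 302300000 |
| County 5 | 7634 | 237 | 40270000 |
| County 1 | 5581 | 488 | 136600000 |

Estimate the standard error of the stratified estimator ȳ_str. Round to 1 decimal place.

Var(ȳ_str) = Σₕ Wₕ²(1 − fₕ)sₕ²/nₕ with Wₕ = Nₕ/N, N = 25856.
County 2: Wₕ = 0.48890006; term = 0.48890006²·(1 − 0.18803892)·302300000/2377 = 24682.228.
County 5: Wₕ = 0.29525062; term = 0.29525062²·(1 − 0.03104532)·40270000/237 = 14352.197.
County 1: Wₕ = 0.21584932; term = 0.21584932²·(1 − 0.08743953)·136600000/488 = 11901.286.
Sum = 50935.711.
SE = √(50935.711) = 225.7.

225.7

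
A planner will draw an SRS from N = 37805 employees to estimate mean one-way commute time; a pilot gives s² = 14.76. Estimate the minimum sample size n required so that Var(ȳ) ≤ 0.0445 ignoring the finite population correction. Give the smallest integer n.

332

Without fpc, n₀ = s²/D = 14.76/0.0445 = 331.6854.
Rounding up, n = 332.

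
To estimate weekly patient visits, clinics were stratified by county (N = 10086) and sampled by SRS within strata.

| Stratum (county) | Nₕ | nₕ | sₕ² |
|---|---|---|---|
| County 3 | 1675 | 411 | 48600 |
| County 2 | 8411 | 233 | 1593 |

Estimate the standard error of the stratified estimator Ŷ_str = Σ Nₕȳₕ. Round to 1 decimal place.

26844.6

Var(Ŷ_str) = Σₕ Nₕ²(1 − fₕ)sₕ²/nₕ.
County 3: 1675²·(1 − 411/1675)·48600/411 = 2.5035504 × 10^8.
County 2: 8411²·(1 − 233/8411)·1593/233 = 4.7027793 × 10^8.
Sum = 7.2063297 × 10^8.
SE = √(7.2063297 × 10^8) = 26844.6.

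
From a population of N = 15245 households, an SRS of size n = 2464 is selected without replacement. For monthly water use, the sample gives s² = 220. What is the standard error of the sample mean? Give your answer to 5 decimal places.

0.27360

Under SRS without replacement, Var(ȳ) = (1 − f)·s²/n with f = n/N = 2464/15245 = 0.16162676.
Var(ȳ) = (1 − 0.16162676)·220/2464 = 0.83837324·0.089285714 = 0.074854753.
SE(ȳ) = √(0.074854753) = 0.27360.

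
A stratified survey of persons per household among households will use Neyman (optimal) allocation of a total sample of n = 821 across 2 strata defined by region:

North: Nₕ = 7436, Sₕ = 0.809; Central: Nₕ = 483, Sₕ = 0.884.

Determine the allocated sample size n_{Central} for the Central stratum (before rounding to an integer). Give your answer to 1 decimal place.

54.4

Neyman allocation: nₕ = n·NₕSₕ / Σⱼ NⱼSⱼ.
Σ NⱼSⱼ = 7436·0.809 + 483·0.884 = 6442.696.
n_{Central} = 821·483·0.884 / 6442.696 = 54.4.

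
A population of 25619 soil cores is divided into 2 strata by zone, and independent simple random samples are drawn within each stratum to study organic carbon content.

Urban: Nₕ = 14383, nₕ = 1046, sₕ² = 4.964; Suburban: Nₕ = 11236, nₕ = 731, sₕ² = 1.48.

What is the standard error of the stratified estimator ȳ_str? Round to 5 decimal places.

0.04185

Var(ȳ_str) = Σₕ Wₕ²(1 − fₕ)sₕ²/nₕ with Wₕ = Nₕ/N, N = 25619.
Urban: Wₕ = 0.56141926; term = 0.56141926²·(1 − 0.07272474)·4.964/1046 = 0.0013870221.
Suburban: Wₕ = 0.43858074; term = 0.43858074²·(1 − 0.06505874)·1.48/731 = 3.6410595 × 10^-4.
Sum = 0.0017511281.
SE = √(0.0017511281) = 0.04185.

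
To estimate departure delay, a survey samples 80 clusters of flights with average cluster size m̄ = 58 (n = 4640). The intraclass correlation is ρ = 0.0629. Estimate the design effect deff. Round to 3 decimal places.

4.585

deff = 1 + (58 − 1)·0.0629 = 1 + 3.5853 = 4.5853.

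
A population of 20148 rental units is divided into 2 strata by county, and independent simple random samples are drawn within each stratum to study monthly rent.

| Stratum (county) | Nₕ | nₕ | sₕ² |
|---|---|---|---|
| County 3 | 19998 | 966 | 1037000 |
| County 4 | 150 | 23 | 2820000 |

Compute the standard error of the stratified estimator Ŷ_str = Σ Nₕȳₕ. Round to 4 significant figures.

Var(Ŷ_str) = Σₕ Nₕ²(1 − fₕ)sₕ²/nₕ.
County 3: 19998²·(1 − 966/19998)·1037000/966 = 4.0857578 × 10^11.
County 4: 150²·(1 − 23/150)·2820000/23 = 2.3356957 × 10^9.
Sum = 4.1091148 × 10^11.
SE = √(4.1091148 × 10^11) = 641000.

641000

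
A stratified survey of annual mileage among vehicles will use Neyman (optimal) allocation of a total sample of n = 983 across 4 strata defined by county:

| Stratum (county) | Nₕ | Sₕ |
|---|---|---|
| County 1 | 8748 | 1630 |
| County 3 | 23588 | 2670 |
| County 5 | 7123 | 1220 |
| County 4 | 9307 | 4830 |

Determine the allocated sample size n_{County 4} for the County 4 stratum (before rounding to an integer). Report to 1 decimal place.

337.6

Neyman allocation: nₕ = n·NₕSₕ / Σⱼ NⱼSⱼ.
Σ NⱼSⱼ = 8748·1630 + 23588·2670 + 7123·1220 + 9307·4830 = 1.3088207 × 10^8.
n_{County 4} = 983·9307·4830 / (1.3088207 × 10^8) = 337.6.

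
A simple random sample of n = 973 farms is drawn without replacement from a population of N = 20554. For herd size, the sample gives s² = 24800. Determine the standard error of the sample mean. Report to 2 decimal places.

4.93

Under SRS without replacement, Var(ȳ) = (1 − f)·s²/n with f = n/N = 973/20554 = 0.04733872.
Var(ȳ) = (1 − 0.04733872)·24800/973 = 0.95266128·25.488181 = 24.281603.
SE(ȳ) = √(24.281603) = 4.93.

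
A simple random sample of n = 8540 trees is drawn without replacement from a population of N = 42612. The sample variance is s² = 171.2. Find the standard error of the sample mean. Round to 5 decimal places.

Under SRS without replacement, Var(ȳ) = (1 − f)·s²/n with f = n/N = 8540/42612 = 0.20041303.
Var(ȳ) = (1 − 0.20041303)·171.2/8540 = 0.79958697·0.020046838 = 0.016029191.
SE(ȳ) = √(0.016029191) = 0.12661.

0.12661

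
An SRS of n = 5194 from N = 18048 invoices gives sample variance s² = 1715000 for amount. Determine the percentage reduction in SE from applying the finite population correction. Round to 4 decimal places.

f = n/N = 5194/18048 = 0.28778812.
SE_no-fpc = √(s²/n) = 18.171095; SE_fpc = √((1−f)s²/n) = 15.335068.
Ratio = √(1−f) = 0.84392647. Reduction = 100·(1 − 0.84392647) = 15.6074%.

15.6074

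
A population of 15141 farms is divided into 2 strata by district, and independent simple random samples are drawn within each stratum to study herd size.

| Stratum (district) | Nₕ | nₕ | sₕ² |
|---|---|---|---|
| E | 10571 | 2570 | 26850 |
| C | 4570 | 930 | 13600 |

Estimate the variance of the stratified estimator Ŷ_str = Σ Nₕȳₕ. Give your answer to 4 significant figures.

1.127 × 10^9

Var(Ŷ_str) = Σₕ Nₕ²(1 − fₕ)sₕ²/nₕ.
E: 10571²·(1 − 2570/10571)·26850/2570 = 8.8363215 × 10^8.
C: 4570²·(1 − 930/4570)·13600/930 = 2.4326159 × 10^8.
Sum = 1.1268937 × 10^9.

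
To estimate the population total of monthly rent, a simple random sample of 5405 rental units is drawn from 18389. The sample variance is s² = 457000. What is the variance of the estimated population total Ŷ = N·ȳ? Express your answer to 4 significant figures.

2.019 × 10^10

Var(Ŷ) = N²·Var(ȳ) = N²·(1 − n/N)·s²/n.
f = 5405/18389 = 0.29392572; Var(ȳ) = 0.70607428·457000/5405 = 59.699528.
Var(Ŷ) = 18389² · 59.699528 = 2.0187713 × 10^10.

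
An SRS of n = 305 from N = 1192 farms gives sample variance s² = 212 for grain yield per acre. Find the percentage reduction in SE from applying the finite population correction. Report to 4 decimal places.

f = n/N = 305/1192 = 0.25587248.
SE_no-fpc = √(s²/n) = 0.83371576; SE_fpc = √((1−f)s²/n) = 0.71918678.
Ratio = √(1−f) = 0.86262826. Reduction = 100·(1 − 0.86262826) = 13.7372%.

13.7372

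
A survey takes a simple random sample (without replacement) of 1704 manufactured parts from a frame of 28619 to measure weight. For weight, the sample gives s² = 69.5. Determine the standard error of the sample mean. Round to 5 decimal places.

0.19585

Under SRS without replacement, Var(ȳ) = (1 − f)·s²/n with f = n/N = 1704/28619 = 0.05954086.
Var(ȳ) = (1 − 0.05954086)·69.5/1704 = 0.94045914·0.040786385 = 0.038357928.
SE(ȳ) = √(0.038357928) = 0.19585.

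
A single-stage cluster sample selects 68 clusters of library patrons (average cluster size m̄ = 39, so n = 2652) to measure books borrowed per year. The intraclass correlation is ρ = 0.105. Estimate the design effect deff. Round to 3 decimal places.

deff = 1 + (39 − 1)·0.105 = 1 + 3.99 = 4.99.

4.990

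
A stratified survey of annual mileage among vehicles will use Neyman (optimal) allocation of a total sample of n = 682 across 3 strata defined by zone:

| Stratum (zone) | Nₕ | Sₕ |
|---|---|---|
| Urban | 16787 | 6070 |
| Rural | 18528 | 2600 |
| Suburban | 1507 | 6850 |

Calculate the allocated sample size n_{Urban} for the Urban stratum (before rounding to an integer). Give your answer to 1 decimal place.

Neyman allocation: nₕ = n·NₕSₕ / Σⱼ NⱼSⱼ.
Σ NⱼSⱼ = 16787·6070 + 18528·2600 + 1507·6850 = 1.6039284 × 10^8.
n_{Urban} = 682·16787·6070 / (1.6039284 × 10^8) = 433.3.

433.3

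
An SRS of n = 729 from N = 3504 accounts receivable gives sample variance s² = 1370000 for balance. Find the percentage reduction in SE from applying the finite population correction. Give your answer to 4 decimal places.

11.0083

f = n/N = 729/3504 = 0.20804795.
SE_no-fpc = √(s²/n) = 43.35074; SE_fpc = √((1−f)s²/n) = 38.578556.
Ratio = √(1−f) = 0.88991688. Reduction = 100·(1 − 0.88991688) = 11.0083%.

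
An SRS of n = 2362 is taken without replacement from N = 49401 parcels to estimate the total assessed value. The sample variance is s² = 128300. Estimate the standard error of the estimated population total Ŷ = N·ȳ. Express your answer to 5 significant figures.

355280

Var(Ŷ) = N²·Var(ȳ) = N²·(1 − n/N)·s²/n.
f = 2362/49401 = 0.04781280; Var(ȳ) = 0.95218720·128300/2362 = 51.721261.
Var(Ŷ) = 49401² · 51.721261 = 1.2622361 × 10^11.
SE(Ŷ) = √(1.2622361 × 10^11) = 355280.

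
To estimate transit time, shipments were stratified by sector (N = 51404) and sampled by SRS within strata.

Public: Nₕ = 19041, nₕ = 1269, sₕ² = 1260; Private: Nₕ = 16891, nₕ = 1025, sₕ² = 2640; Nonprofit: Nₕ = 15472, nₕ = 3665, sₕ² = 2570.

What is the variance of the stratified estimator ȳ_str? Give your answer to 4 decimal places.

0.4369

Var(ȳ_str) = Σₕ Wₕ²(1 − fₕ)sₕ²/nₕ with Wₕ = Nₕ/N, N = 51404.
Public: Wₕ = 0.37041864; term = 0.37041864²·(1 − 0.06664566)·1260/1269 = 0.12715726.
Private: Wₕ = 0.32859311; term = 0.32859311²·(1 − 0.06068320)·2640/1025 = 0.26122157.
Nonprofit: Wₕ = 0.30098825; term = 0.30098825²·(1 − 0.23687952)·2570/3665 = 0.048478741.
Sum = 0.43685757.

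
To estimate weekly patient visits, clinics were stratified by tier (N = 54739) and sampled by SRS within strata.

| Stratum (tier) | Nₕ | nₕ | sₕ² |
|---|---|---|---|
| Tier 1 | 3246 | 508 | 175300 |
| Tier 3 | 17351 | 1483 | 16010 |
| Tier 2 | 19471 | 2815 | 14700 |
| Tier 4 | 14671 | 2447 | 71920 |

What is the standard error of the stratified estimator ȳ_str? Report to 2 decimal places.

2.08

Var(ȳ_str) = Σₕ Wₕ²(1 − fₕ)sₕ²/nₕ with Wₕ = Nₕ/N, N = 54739.
Tier 1: Wₕ = 0.05929959; term = 0.05929959²·(1 − 0.15650031)·175300/508 = 1.0235438.
Tier 3: Wₕ = 0.31697693; term = 0.31697693²·(1 − 0.08547058)·16010/1483 = 0.99198057.
Tier 2: Wₕ = 0.35570617; term = 0.35570617²·(1 − 0.14457398)·14700/2815 = 0.56520265.
Tier 4: Wₕ = 0.26801732; term = 0.26801732²·(1 − 0.16679163)·71920/2447 = 1.7591183.
Sum = 4.3398453.
SE = √(4.3398453) = 2.08.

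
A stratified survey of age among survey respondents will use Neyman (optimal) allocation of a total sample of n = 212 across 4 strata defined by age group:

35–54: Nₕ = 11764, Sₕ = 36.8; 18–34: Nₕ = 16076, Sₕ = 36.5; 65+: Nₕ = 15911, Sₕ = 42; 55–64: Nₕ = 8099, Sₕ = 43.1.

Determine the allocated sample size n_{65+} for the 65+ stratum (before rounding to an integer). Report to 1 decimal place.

69.5

Neyman allocation: nₕ = n·NₕSₕ / Σⱼ NⱼSⱼ.
Σ NⱼSⱼ = 11764·36.8 + 16076·36.5 + 15911·42 + 8099·43.1 = 2.0370181 × 10^6.
n_{65+} = 212·15911·42 / (2.0370181 × 10^6) = 69.5.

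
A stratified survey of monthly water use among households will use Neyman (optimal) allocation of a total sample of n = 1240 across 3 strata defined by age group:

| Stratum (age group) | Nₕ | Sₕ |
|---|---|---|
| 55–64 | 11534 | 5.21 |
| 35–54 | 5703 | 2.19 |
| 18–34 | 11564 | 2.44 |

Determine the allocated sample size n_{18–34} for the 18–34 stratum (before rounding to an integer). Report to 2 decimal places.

347.11

Neyman allocation: nₕ = n·NₕSₕ / Σⱼ NⱼSⱼ.
Σ NⱼSⱼ = 11534·5.21 + 5703·2.19 + 11564·2.44 = 100797.87.
n_{18–34} = 1240·11564·2.44 / 100797.87 = 347.11.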